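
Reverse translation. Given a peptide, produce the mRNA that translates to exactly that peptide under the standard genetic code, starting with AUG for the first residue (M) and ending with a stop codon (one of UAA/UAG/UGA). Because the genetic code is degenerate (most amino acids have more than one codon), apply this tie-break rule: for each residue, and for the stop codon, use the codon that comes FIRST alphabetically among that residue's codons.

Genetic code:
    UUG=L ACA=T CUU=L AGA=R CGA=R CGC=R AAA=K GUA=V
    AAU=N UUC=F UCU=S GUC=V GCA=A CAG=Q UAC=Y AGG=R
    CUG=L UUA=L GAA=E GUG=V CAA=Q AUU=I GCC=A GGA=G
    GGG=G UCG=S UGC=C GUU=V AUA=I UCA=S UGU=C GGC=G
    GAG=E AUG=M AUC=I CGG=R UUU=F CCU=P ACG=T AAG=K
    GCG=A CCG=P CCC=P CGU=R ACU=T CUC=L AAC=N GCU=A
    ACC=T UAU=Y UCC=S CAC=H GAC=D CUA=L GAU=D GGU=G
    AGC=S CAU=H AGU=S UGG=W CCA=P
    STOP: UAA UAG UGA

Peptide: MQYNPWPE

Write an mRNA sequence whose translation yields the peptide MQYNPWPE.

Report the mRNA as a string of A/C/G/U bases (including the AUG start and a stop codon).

Answer: mRNA: AUGCAAUACAACCCAUGGCCAGAAUAA

Derivation:
residue 1: M -> AUG (start codon)
residue 2: Q codons sorted = CAA,CAG -> pick first = CAA
residue 3: Y codons sorted = UAC,UAU -> pick first = UAC
residue 4: N codons sorted = AAC,AAU -> pick first = AAC
residue 5: P codons sorted = CCA,CCC,CCG,CCU -> pick first = CCA
residue 6: W -> UGG (only codon)
residue 7: P codons sorted = CCA,CCC,CCG,CCU -> pick first = CCA
residue 8: E codons sorted = GAA,GAG -> pick first = GAA
terminator: stop codons sorted = UAA,UAG,UGA -> pick first = UAA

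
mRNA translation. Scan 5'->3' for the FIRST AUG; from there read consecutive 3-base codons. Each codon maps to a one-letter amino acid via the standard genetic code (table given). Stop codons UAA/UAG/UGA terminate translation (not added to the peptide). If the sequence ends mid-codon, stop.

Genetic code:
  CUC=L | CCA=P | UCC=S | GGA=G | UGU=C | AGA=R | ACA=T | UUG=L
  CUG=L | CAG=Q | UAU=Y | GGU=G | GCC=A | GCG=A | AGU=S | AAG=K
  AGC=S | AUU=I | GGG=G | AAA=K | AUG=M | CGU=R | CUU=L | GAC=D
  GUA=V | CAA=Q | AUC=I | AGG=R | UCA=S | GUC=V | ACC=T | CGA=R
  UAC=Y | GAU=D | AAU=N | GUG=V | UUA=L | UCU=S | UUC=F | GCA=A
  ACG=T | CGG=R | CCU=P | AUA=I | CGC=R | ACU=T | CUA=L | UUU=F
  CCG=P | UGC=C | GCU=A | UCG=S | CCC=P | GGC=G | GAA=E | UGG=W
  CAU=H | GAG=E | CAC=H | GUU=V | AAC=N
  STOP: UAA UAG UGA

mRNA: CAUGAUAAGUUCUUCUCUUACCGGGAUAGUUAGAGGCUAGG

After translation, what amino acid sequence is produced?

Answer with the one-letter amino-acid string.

Answer: MISSSLTGIVRG

Derivation:
start AUG at pos 1
pos 1: AUG -> M; peptide=M
pos 4: AUA -> I; peptide=MI
pos 7: AGU -> S; peptide=MIS
pos 10: UCU -> S; peptide=MISS
pos 13: UCU -> S; peptide=MISSS
pos 16: CUU -> L; peptide=MISSSL
pos 19: ACC -> T; peptide=MISSSLT
pos 22: GGG -> G; peptide=MISSSLTG
pos 25: AUA -> I; peptide=MISSSLTGI
pos 28: GUU -> V; peptide=MISSSLTGIV
pos 31: AGA -> R; peptide=MISSSLTGIVR
pos 34: GGC -> G; peptide=MISSSLTGIVRG
pos 37: UAG -> STOP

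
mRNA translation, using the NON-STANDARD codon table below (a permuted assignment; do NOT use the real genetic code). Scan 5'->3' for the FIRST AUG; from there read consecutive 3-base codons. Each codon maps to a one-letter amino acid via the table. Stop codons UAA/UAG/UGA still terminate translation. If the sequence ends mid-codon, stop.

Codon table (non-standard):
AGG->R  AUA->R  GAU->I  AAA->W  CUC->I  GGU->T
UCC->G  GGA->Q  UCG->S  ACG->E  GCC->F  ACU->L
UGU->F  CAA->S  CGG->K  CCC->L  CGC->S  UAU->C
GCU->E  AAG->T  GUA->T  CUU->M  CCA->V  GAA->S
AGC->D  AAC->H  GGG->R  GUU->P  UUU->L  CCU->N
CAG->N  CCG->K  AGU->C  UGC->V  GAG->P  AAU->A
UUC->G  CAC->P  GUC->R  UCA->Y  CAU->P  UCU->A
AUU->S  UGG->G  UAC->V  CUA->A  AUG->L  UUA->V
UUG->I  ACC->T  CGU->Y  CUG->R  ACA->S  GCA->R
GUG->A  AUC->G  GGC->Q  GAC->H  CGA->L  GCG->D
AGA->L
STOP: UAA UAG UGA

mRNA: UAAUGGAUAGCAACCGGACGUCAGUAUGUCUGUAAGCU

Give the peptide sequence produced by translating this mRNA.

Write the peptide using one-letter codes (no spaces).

Answer: LIDHKEYTFR

Derivation:
start AUG at pos 2
pos 2: AUG -> L; peptide=L
pos 5: GAU -> I; peptide=LI
pos 8: AGC -> D; peptide=LID
pos 11: AAC -> H; peptide=LIDH
pos 14: CGG -> K; peptide=LIDHK
pos 17: ACG -> E; peptide=LIDHKE
pos 20: UCA -> Y; peptide=LIDHKEY
pos 23: GUA -> T; peptide=LIDHKEYT
pos 26: UGU -> F; peptide=LIDHKEYTF
pos 29: CUG -> R; peptide=LIDHKEYTFR
pos 32: UAA -> STOP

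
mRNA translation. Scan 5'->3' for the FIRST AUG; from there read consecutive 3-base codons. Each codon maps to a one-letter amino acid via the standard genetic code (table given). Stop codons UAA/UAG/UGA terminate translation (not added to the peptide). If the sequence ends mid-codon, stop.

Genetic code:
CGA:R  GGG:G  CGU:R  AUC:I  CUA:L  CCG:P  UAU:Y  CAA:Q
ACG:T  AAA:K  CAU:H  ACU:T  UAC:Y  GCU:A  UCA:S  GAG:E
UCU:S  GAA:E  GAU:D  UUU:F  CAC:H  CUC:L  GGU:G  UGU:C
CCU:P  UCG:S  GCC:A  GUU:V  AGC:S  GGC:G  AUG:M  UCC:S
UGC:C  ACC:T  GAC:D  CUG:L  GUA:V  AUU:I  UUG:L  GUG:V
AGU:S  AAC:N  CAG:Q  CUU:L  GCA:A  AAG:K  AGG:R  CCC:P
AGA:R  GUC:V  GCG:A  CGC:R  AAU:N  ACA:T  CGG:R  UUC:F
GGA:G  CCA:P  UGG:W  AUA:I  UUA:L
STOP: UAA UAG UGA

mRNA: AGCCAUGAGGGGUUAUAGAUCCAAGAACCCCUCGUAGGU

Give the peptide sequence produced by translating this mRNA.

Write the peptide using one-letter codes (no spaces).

start AUG at pos 4
pos 4: AUG -> M; peptide=M
pos 7: AGG -> R; peptide=MR
pos 10: GGU -> G; peptide=MRG
pos 13: UAU -> Y; peptide=MRGY
pos 16: AGA -> R; peptide=MRGYR
pos 19: UCC -> S; peptide=MRGYRS
pos 22: AAG -> K; peptide=MRGYRSK
pos 25: AAC -> N; peptide=MRGYRSKN
pos 28: CCC -> P; peptide=MRGYRSKNP
pos 31: UCG -> S; peptide=MRGYRSKNPS
pos 34: UAG -> STOP

Answer: MRGYRSKNPS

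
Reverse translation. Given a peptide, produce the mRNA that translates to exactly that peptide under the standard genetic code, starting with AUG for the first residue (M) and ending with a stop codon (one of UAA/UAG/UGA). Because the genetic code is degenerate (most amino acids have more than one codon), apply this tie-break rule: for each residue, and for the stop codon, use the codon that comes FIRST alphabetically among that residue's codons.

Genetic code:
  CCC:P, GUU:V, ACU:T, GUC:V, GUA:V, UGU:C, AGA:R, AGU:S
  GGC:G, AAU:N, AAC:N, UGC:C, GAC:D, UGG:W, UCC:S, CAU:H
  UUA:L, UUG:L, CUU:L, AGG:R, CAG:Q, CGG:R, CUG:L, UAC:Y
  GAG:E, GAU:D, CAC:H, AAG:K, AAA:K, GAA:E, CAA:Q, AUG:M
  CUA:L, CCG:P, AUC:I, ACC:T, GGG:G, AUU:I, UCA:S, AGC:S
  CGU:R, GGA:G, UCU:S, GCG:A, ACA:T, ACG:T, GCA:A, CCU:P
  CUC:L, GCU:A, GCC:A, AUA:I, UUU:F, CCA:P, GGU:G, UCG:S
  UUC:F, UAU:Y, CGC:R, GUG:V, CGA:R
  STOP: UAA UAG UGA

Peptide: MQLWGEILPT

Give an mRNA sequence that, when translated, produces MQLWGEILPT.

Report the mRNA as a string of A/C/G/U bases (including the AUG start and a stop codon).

residue 1: M -> AUG (start codon)
residue 2: Q codons sorted = CAA,CAG -> pick first = CAA
residue 3: L codons sorted = CUA,CUC,CUG,CUU,UUA,UUG -> pick first = CUA
residue 4: W -> UGG (only codon)
residue 5: G codons sorted = GGA,GGC,GGG,GGU -> pick first = GGA
residue 6: E codons sorted = GAA,GAG -> pick first = GAA
residue 7: I codons sorted = AUA,AUC,AUU -> pick first = AUA
residue 8: L codons sorted = CUA,CUC,CUG,CUU,UUA,UUG -> pick first = CUA
residue 9: P codons sorted = CCA,CCC,CCG,CCU -> pick first = CCA
residue 10: T codons sorted = ACA,ACC,ACG,ACU -> pick first = ACA
terminator: stop codons sorted = UAA,UAG,UGA -> pick first = UAA

Answer: mRNA: AUGCAACUAUGGGGAGAAAUACUACCAACAUAA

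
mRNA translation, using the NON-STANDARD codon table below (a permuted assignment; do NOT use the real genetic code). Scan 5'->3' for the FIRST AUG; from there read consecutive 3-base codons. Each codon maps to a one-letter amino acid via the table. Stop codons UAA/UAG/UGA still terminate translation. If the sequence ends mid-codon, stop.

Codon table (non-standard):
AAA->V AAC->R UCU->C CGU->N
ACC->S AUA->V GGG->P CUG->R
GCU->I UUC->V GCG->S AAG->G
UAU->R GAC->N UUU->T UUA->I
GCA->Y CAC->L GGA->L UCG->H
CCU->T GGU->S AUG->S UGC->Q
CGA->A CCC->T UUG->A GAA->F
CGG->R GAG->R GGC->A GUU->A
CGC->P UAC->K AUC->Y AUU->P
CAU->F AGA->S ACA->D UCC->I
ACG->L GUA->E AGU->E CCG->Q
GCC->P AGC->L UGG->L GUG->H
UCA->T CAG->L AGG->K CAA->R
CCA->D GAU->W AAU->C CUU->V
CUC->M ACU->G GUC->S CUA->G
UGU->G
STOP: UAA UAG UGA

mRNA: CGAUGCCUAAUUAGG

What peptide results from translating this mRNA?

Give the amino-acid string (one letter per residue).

Answer: STC

Derivation:
start AUG at pos 2
pos 2: AUG -> S; peptide=S
pos 5: CCU -> T; peptide=ST
pos 8: AAU -> C; peptide=STC
pos 11: UAG -> STOP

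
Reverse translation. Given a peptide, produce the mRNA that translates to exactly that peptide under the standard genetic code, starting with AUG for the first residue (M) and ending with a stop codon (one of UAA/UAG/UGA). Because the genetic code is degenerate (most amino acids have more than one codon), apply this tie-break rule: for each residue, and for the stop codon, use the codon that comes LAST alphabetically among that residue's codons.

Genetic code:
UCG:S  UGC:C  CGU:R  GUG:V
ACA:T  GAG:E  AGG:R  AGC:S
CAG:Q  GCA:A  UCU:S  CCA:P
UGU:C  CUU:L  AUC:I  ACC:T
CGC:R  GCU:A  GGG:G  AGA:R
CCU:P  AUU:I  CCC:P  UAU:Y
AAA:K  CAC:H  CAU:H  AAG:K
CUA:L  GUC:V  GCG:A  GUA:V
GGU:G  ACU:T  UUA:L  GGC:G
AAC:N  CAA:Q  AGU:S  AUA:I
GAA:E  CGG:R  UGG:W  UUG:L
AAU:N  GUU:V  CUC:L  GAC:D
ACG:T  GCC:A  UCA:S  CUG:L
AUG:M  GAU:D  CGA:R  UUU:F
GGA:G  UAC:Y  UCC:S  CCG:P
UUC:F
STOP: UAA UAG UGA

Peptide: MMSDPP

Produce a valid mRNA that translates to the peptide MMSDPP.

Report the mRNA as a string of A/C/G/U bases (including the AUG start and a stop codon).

residue 1: M -> AUG (start codon)
residue 2: M -> AUG (only codon)
residue 3: S codons sorted = AGC,AGU,UCA,UCC,UCG,UCU -> pick last = UCU
residue 4: D codons sorted = GAC,GAU -> pick last = GAU
residue 5: P codons sorted = CCA,CCC,CCG,CCU -> pick last = CCU
residue 6: P codons sorted = CCA,CCC,CCG,CCU -> pick last = CCU
terminator: stop codons sorted = UAA,UAG,UGA -> pick last = UGA

Answer: mRNA: AUGAUGUCUGAUCCUCCUUGA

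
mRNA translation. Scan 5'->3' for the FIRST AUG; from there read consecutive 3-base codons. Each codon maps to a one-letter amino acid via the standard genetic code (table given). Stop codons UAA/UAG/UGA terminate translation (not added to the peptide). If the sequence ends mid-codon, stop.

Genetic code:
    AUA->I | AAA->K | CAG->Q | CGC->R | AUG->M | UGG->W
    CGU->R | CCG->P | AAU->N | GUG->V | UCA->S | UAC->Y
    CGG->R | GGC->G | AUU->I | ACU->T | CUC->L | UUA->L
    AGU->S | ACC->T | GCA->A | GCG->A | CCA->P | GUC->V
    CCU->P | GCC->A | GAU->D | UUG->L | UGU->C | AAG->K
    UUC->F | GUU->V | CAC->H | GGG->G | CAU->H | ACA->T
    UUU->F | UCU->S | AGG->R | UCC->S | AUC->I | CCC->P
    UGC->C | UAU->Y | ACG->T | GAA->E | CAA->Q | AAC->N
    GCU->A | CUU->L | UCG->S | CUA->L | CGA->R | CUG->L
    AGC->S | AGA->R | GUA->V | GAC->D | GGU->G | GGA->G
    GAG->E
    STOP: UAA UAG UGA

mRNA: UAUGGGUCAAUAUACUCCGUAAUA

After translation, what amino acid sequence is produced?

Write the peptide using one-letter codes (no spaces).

start AUG at pos 1
pos 1: AUG -> M; peptide=M
pos 4: GGU -> G; peptide=MG
pos 7: CAA -> Q; peptide=MGQ
pos 10: UAU -> Y; peptide=MGQY
pos 13: ACU -> T; peptide=MGQYT
pos 16: CCG -> P; peptide=MGQYTP
pos 19: UAA -> STOP

Answer: MGQYTP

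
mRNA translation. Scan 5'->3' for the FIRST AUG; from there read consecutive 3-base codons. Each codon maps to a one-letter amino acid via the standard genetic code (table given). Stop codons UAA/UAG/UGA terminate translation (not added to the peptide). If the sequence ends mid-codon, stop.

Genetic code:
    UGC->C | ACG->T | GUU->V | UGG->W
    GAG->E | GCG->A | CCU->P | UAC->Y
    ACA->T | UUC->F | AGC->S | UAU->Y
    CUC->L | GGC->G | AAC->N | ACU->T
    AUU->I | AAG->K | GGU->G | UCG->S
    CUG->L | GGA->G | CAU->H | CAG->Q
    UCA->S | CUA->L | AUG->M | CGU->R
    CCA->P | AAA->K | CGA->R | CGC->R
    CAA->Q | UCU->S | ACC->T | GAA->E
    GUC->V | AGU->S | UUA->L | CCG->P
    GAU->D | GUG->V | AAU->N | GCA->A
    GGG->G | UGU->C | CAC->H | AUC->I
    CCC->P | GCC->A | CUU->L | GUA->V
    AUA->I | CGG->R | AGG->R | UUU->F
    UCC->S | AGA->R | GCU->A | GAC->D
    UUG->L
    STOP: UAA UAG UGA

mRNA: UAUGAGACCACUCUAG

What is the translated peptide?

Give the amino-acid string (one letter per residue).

start AUG at pos 1
pos 1: AUG -> M; peptide=M
pos 4: AGA -> R; peptide=MR
pos 7: CCA -> P; peptide=MRP
pos 10: CUC -> L; peptide=MRPL
pos 13: UAG -> STOP

Answer: MRPL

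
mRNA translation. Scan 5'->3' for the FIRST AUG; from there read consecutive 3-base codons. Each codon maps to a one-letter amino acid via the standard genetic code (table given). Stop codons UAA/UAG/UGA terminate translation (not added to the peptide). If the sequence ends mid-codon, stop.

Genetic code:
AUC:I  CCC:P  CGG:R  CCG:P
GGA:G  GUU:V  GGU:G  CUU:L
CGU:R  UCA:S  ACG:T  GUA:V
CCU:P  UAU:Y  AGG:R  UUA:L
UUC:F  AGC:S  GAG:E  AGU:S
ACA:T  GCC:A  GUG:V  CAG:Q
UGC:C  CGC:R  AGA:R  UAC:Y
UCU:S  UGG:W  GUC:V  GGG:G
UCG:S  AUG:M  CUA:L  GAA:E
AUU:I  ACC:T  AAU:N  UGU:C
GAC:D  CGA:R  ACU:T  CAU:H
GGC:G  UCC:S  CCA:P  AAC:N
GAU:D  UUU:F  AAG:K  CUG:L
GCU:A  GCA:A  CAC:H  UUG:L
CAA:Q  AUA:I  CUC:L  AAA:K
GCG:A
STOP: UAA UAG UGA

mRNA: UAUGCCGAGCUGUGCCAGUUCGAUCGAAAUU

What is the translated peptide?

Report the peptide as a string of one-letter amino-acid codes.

start AUG at pos 1
pos 1: AUG -> M; peptide=M
pos 4: CCG -> P; peptide=MP
pos 7: AGC -> S; peptide=MPS
pos 10: UGU -> C; peptide=MPSC
pos 13: GCC -> A; peptide=MPSCA
pos 16: AGU -> S; peptide=MPSCAS
pos 19: UCG -> S; peptide=MPSCASS
pos 22: AUC -> I; peptide=MPSCASSI
pos 25: GAA -> E; peptide=MPSCASSIE
pos 28: AUU -> I; peptide=MPSCASSIEI
pos 31: only 0 nt remain (<3), stop (end of mRNA)

Answer: MPSCASSIEI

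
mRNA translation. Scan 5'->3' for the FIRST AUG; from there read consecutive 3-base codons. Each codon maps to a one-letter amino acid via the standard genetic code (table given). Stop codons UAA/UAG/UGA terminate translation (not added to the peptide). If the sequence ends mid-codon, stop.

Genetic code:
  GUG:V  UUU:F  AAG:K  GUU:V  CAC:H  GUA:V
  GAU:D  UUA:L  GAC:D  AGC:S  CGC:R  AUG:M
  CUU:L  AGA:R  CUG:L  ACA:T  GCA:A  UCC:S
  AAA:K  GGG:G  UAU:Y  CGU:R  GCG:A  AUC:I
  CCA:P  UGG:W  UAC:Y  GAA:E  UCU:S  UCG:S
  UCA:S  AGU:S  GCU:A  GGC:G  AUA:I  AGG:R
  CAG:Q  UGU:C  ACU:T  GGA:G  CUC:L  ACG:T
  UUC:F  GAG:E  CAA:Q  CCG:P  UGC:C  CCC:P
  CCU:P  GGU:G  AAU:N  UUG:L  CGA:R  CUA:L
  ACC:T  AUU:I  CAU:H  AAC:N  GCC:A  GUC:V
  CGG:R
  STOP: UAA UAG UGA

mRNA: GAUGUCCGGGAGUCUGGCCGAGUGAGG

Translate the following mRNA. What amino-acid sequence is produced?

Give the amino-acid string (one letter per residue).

Answer: MSGSLAE

Derivation:
start AUG at pos 1
pos 1: AUG -> M; peptide=M
pos 4: UCC -> S; peptide=MS
pos 7: GGG -> G; peptide=MSG
pos 10: AGU -> S; peptide=MSGS
pos 13: CUG -> L; peptide=MSGSL
pos 16: GCC -> A; peptide=MSGSLA
pos 19: GAG -> E; peptide=MSGSLAE
pos 22: UGA -> STOP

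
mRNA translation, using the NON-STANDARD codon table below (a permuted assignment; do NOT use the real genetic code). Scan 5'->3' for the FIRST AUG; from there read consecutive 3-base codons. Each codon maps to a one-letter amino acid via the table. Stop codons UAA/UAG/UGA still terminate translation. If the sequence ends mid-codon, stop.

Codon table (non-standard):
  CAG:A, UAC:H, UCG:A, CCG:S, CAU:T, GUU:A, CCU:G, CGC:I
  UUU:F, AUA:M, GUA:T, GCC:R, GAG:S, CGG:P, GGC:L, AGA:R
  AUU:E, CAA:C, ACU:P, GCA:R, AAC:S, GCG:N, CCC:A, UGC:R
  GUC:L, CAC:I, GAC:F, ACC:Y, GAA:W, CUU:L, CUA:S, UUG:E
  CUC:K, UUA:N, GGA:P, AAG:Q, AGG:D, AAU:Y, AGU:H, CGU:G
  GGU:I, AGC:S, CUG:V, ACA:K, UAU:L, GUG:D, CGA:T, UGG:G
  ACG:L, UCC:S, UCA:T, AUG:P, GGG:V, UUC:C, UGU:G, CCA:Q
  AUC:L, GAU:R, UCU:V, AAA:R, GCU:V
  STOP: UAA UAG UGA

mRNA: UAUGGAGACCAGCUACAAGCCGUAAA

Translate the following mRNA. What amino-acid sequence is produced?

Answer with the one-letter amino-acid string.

Answer: PSYSHQS

Derivation:
start AUG at pos 1
pos 1: AUG -> P; peptide=P
pos 4: GAG -> S; peptide=PS
pos 7: ACC -> Y; peptide=PSY
pos 10: AGC -> S; peptide=PSYS
pos 13: UAC -> H; peptide=PSYSH
pos 16: AAG -> Q; peptide=PSYSHQ
pos 19: CCG -> S; peptide=PSYSHQS
pos 22: UAA -> STOP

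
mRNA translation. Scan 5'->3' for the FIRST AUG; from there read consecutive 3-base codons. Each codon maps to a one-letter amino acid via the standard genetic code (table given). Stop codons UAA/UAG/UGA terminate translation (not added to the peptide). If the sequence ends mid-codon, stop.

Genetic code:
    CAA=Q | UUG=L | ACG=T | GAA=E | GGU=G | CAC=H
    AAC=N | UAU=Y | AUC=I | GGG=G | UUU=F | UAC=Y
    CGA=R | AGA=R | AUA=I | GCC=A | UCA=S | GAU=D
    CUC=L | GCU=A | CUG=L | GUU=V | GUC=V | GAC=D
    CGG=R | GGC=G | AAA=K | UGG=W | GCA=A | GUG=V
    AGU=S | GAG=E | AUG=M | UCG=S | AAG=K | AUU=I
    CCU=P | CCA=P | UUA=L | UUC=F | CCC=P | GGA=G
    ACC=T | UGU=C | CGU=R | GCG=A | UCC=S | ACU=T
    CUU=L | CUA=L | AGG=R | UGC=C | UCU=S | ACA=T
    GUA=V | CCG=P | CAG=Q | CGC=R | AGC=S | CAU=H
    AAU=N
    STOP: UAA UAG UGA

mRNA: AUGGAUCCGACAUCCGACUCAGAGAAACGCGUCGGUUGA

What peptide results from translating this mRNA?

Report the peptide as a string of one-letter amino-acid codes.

Answer: MDPTSDSEKRVG

Derivation:
start AUG at pos 0
pos 0: AUG -> M; peptide=M
pos 3: GAU -> D; peptide=MD
pos 6: CCG -> P; peptide=MDP
pos 9: ACA -> T; peptide=MDPT
pos 12: UCC -> S; peptide=MDPTS
pos 15: GAC -> D; peptide=MDPTSD
pos 18: UCA -> S; peptide=MDPTSDS
pos 21: GAG -> E; peptide=MDPTSDSE
pos 24: AAA -> K; peptide=MDPTSDSEK
pos 27: CGC -> R; peptide=MDPTSDSEKR
pos 30: GUC -> V; peptide=MDPTSDSEKRV
pos 33: GGU -> G; peptide=MDPTSDSEKRVG
pos 36: UGA -> STOP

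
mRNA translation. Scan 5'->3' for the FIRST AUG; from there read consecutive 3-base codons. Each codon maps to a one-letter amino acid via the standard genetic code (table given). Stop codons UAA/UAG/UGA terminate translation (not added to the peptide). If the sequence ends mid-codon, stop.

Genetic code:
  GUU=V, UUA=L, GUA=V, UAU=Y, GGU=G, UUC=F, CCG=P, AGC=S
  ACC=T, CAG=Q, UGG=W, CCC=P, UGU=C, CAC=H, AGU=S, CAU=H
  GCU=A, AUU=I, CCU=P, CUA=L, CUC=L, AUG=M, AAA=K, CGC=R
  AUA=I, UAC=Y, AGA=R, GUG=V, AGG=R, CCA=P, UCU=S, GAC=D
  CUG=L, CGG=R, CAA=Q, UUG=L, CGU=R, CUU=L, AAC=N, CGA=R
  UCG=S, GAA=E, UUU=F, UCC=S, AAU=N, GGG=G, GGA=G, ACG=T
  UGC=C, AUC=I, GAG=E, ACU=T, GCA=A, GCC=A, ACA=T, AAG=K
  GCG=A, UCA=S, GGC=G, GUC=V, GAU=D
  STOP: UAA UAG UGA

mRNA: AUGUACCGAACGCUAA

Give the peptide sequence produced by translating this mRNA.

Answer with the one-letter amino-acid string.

start AUG at pos 0
pos 0: AUG -> M; peptide=M
pos 3: UAC -> Y; peptide=MY
pos 6: CGA -> R; peptide=MYR
pos 9: ACG -> T; peptide=MYRT
pos 12: CUA -> L; peptide=MYRTL
pos 15: only 1 nt remain (<3), stop (end of mRNA)

Answer: MYRTL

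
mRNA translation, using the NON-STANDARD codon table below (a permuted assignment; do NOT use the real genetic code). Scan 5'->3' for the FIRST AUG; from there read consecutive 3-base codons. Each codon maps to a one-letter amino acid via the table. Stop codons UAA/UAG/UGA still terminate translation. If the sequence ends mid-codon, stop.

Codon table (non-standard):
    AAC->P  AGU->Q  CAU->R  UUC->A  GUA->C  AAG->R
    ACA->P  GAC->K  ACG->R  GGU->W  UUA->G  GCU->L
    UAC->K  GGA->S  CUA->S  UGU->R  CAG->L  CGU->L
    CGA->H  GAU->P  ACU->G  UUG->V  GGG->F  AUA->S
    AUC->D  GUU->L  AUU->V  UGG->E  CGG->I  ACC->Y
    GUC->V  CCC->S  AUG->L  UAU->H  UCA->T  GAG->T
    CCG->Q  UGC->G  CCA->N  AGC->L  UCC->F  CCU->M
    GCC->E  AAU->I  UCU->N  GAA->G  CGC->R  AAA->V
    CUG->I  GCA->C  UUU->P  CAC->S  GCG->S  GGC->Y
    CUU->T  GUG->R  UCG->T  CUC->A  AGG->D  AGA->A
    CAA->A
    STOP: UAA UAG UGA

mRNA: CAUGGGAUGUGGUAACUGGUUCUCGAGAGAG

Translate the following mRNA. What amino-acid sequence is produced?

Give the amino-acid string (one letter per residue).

start AUG at pos 1
pos 1: AUG -> L; peptide=L
pos 4: GGA -> S; peptide=LS
pos 7: UGU -> R; peptide=LSR
pos 10: GGU -> W; peptide=LSRW
pos 13: AAC -> P; peptide=LSRWP
pos 16: UGG -> E; peptide=LSRWPE
pos 19: UUC -> A; peptide=LSRWPEA
pos 22: UCG -> T; peptide=LSRWPEAT
pos 25: AGA -> A; peptide=LSRWPEATA
pos 28: GAG -> T; peptide=LSRWPEATAT
pos 31: only 0 nt remain (<3), stop (end of mRNA)

Answer: LSRWPEATAT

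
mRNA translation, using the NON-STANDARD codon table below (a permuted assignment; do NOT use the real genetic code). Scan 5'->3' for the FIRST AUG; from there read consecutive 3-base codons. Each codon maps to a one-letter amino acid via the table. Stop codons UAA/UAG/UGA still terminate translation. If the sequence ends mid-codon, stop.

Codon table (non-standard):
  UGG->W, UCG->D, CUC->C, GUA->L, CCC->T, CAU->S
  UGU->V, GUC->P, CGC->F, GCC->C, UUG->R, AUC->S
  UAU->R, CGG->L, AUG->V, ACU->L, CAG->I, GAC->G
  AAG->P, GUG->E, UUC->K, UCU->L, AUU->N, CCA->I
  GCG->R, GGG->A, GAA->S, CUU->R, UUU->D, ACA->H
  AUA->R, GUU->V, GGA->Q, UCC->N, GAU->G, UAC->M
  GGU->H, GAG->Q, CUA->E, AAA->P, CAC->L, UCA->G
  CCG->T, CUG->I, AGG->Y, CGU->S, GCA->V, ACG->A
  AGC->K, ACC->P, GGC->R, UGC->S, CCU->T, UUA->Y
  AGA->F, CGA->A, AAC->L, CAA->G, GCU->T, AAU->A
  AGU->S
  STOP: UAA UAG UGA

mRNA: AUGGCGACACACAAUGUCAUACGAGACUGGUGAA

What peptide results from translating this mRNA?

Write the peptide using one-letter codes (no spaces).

Answer: VRHLAPRAGW

Derivation:
start AUG at pos 0
pos 0: AUG -> V; peptide=V
pos 3: GCG -> R; peptide=VR
pos 6: ACA -> H; peptide=VRH
pos 9: CAC -> L; peptide=VRHL
pos 12: AAU -> A; peptide=VRHLA
pos 15: GUC -> P; peptide=VRHLAP
pos 18: AUA -> R; peptide=VRHLAPR
pos 21: CGA -> A; peptide=VRHLAPRA
pos 24: GAC -> G; peptide=VRHLAPRAG
pos 27: UGG -> W; peptide=VRHLAPRAGW
pos 30: UGA -> STOP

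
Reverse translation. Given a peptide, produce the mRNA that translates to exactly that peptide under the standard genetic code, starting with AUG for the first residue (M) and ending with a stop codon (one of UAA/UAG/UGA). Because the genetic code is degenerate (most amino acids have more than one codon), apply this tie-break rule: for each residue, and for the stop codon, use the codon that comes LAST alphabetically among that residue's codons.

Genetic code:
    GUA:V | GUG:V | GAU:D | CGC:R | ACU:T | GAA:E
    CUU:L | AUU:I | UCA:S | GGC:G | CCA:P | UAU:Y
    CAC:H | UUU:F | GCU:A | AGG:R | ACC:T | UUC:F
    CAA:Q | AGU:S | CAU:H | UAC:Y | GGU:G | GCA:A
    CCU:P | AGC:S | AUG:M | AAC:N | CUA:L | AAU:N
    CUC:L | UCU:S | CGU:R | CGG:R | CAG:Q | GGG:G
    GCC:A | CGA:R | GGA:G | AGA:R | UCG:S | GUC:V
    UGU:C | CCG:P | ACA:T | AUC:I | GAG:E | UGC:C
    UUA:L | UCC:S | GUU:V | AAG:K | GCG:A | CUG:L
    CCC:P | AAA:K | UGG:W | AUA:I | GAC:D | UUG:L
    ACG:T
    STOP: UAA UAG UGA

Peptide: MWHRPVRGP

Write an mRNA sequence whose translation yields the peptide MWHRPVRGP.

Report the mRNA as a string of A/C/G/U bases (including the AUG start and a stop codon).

Answer: mRNA: AUGUGGCAUCGUCCUGUUCGUGGUCCUUGA

Derivation:
residue 1: M -> AUG (start codon)
residue 2: W -> UGG (only codon)
residue 3: H codons sorted = CAC,CAU -> pick last = CAU
residue 4: R codons sorted = AGA,AGG,CGA,CGC,CGG,CGU -> pick last = CGU
residue 5: P codons sorted = CCA,CCC,CCG,CCU -> pick last = CCU
residue 6: V codons sorted = GUA,GUC,GUG,GUU -> pick last = GUU
residue 7: R codons sorted = AGA,AGG,CGA,CGC,CGG,CGU -> pick last = CGU
residue 8: G codons sorted = GGA,GGC,GGG,GGU -> pick last = GGU
residue 9: P codons sorted = CCA,CCC,CCG,CCU -> pick last = CCU
terminator: stop codons sorted = UAA,UAG,UGA -> pick last = UGA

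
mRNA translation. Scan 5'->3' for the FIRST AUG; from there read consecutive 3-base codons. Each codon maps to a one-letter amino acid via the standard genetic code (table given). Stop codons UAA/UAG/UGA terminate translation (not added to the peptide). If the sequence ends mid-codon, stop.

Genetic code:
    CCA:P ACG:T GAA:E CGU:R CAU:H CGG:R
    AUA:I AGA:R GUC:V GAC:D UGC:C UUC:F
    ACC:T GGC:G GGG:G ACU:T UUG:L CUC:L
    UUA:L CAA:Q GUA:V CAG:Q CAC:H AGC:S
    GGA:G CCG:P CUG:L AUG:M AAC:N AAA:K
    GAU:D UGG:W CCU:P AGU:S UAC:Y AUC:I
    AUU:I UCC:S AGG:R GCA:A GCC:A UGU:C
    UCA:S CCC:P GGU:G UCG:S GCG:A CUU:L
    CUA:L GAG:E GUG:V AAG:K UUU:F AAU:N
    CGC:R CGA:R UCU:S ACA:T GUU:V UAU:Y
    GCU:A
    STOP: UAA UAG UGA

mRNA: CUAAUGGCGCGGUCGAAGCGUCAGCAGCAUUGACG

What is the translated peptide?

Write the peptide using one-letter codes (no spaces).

Answer: MARSKRQQH

Derivation:
start AUG at pos 3
pos 3: AUG -> M; peptide=M
pos 6: GCG -> A; peptide=MA
pos 9: CGG -> R; peptide=MAR
pos 12: UCG -> S; peptide=MARS
pos 15: AAG -> K; peptide=MARSK
pos 18: CGU -> R; peptide=MARSKR
pos 21: CAG -> Q; peptide=MARSKRQ
pos 24: CAG -> Q; peptide=MARSKRQQ
pos 27: CAU -> H; peptide=MARSKRQQH
pos 30: UGA -> STOP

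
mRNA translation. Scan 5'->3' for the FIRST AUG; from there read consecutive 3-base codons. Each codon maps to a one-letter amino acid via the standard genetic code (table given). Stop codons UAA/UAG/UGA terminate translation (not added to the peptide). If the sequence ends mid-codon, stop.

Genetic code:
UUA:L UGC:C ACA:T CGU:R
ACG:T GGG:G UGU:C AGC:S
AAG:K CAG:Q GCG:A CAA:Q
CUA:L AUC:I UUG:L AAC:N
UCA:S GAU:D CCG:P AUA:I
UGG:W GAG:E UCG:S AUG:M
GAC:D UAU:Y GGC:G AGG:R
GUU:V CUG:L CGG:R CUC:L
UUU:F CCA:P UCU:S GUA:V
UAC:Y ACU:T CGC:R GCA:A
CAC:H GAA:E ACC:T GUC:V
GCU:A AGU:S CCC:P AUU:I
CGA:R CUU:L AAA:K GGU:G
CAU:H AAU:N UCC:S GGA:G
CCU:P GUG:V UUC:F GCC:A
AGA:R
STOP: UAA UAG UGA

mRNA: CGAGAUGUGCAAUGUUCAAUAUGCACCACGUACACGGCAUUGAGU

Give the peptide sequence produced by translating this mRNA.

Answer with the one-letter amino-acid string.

Answer: MCNVQYAPRTRH

Derivation:
start AUG at pos 4
pos 4: AUG -> M; peptide=M
pos 7: UGC -> C; peptide=MC
pos 10: AAU -> N; peptide=MCN
pos 13: GUU -> V; peptide=MCNV
pos 16: CAA -> Q; peptide=MCNVQ
pos 19: UAU -> Y; peptide=MCNVQY
pos 22: GCA -> A; peptide=MCNVQYA
pos 25: CCA -> P; peptide=MCNVQYAP
pos 28: CGU -> R; peptide=MCNVQYAPR
pos 31: ACA -> T; peptide=MCNVQYAPRT
pos 34: CGG -> R; peptide=MCNVQYAPRTR
pos 37: CAU -> H; peptide=MCNVQYAPRTRH
pos 40: UGA -> STOP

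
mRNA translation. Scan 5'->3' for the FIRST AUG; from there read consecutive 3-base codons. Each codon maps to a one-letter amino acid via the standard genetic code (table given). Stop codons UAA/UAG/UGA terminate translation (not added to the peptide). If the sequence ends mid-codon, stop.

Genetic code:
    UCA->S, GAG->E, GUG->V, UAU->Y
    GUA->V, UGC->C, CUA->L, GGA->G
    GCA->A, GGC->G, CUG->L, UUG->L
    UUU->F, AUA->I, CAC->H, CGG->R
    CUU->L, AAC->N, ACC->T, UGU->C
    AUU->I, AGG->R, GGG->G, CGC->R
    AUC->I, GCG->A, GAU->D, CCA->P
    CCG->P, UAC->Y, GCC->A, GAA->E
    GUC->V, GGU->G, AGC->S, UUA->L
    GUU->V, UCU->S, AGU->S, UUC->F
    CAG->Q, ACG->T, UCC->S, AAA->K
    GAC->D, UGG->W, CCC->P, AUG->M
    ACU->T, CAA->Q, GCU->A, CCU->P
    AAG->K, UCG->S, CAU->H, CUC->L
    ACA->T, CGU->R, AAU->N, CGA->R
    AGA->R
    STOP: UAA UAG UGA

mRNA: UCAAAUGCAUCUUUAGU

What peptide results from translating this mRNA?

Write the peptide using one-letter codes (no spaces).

start AUG at pos 4
pos 4: AUG -> M; peptide=M
pos 7: CAU -> H; peptide=MH
pos 10: CUU -> L; peptide=MHL
pos 13: UAG -> STOP

Answer: MHL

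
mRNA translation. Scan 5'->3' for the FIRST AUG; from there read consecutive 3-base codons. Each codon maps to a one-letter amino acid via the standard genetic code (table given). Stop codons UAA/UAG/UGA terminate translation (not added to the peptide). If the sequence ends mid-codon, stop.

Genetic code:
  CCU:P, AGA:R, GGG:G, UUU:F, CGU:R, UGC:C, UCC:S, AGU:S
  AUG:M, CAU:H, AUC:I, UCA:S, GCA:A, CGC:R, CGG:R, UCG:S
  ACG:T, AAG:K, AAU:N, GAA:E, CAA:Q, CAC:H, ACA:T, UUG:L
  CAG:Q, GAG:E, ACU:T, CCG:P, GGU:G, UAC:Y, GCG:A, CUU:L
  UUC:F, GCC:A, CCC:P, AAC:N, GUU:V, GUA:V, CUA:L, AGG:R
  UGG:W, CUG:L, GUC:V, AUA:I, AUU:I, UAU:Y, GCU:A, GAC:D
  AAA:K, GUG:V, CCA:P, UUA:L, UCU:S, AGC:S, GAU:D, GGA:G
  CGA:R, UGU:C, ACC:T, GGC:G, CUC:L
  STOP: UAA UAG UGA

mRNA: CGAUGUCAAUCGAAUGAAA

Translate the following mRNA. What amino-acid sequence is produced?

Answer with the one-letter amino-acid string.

start AUG at pos 2
pos 2: AUG -> M; peptide=M
pos 5: UCA -> S; peptide=MS
pos 8: AUC -> I; peptide=MSI
pos 11: GAA -> E; peptide=MSIE
pos 14: UGA -> STOP

Answer: MSIE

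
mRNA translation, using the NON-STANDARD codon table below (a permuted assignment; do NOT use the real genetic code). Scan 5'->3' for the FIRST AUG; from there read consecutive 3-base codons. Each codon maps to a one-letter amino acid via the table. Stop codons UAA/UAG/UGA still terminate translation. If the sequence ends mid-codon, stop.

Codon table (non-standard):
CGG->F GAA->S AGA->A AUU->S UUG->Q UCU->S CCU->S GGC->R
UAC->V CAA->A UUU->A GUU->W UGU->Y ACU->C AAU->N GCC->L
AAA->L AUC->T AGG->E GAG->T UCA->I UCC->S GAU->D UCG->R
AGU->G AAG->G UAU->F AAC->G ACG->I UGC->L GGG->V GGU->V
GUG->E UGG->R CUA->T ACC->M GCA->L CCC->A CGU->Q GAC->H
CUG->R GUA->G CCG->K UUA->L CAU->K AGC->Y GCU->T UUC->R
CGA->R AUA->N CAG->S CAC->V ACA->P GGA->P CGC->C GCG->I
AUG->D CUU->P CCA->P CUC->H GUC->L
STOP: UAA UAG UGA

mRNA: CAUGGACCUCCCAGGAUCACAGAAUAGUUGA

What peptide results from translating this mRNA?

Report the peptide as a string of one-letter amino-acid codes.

Answer: DHHPPISNG

Derivation:
start AUG at pos 1
pos 1: AUG -> D; peptide=D
pos 4: GAC -> H; peptide=DH
pos 7: CUC -> H; peptide=DHH
pos 10: CCA -> P; peptide=DHHP
pos 13: GGA -> P; peptide=DHHPP
pos 16: UCA -> I; peptide=DHHPPI
pos 19: CAG -> S; peptide=DHHPPIS
pos 22: AAU -> N; peptide=DHHPPISN
pos 25: AGU -> G; peptide=DHHPPISNG
pos 28: UGA -> STOP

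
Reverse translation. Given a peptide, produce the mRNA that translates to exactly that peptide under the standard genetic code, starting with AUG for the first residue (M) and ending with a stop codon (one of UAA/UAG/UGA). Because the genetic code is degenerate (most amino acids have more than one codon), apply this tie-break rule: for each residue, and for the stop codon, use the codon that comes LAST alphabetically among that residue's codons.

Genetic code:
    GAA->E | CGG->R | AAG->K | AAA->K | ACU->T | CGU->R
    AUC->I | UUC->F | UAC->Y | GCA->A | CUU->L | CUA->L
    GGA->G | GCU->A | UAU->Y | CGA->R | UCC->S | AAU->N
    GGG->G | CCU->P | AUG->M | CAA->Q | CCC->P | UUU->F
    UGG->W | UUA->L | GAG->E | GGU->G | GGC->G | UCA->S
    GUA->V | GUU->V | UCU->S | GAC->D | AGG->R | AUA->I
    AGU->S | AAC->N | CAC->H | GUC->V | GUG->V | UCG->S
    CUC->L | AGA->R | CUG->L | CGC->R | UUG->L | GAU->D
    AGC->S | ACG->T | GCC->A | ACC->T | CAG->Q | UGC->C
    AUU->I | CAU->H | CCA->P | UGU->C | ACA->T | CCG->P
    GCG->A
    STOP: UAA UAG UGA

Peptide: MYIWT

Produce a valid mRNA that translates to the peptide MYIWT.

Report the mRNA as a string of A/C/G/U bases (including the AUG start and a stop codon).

Answer: mRNA: AUGUAUAUUUGGACUUGA

Derivation:
residue 1: M -> AUG (start codon)
residue 2: Y codons sorted = UAC,UAU -> pick last = UAU
residue 3: I codons sorted = AUA,AUC,AUU -> pick last = AUU
residue 4: W -> UGG (only codon)
residue 5: T codons sorted = ACA,ACC,ACG,ACU -> pick last = ACU
terminator: stop codons sorted = UAA,UAG,UGA -> pick last = UGA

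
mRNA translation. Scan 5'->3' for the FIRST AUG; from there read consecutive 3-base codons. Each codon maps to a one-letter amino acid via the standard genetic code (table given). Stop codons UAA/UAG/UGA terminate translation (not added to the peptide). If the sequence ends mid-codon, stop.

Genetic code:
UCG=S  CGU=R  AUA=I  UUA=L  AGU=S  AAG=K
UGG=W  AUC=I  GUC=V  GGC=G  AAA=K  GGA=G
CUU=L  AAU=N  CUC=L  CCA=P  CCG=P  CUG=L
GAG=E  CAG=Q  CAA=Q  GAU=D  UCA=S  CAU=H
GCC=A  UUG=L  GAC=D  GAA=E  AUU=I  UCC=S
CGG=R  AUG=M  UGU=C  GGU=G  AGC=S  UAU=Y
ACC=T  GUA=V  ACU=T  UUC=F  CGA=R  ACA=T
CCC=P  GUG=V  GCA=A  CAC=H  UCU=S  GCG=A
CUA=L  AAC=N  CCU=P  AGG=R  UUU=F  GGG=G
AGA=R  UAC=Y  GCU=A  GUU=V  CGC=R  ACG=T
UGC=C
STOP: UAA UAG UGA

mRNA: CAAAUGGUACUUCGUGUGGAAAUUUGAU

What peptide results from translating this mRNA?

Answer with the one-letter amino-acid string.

start AUG at pos 3
pos 3: AUG -> M; peptide=M
pos 6: GUA -> V; peptide=MV
pos 9: CUU -> L; peptide=MVL
pos 12: CGU -> R; peptide=MVLR
pos 15: GUG -> V; peptide=MVLRV
pos 18: GAA -> E; peptide=MVLRVE
pos 21: AUU -> I; peptide=MVLRVEI
pos 24: UGA -> STOP

Answer: MVLRVEI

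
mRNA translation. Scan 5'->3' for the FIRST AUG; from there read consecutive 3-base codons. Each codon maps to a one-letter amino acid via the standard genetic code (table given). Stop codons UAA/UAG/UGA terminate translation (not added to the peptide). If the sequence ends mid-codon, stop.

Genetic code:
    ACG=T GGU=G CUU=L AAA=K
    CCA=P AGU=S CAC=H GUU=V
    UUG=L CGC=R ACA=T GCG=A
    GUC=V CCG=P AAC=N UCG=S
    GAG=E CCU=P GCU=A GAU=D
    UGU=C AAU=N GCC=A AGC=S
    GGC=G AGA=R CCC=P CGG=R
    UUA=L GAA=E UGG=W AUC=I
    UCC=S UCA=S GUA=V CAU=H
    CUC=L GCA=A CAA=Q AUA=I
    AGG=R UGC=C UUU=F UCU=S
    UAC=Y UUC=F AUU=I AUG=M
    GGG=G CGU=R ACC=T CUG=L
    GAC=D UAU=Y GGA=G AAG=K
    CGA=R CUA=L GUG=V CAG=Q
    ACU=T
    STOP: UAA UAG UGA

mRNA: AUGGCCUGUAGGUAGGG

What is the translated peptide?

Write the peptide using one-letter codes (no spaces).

Answer: MACR

Derivation:
start AUG at pos 0
pos 0: AUG -> M; peptide=M
pos 3: GCC -> A; peptide=MA
pos 6: UGU -> C; peptide=MAC
pos 9: AGG -> R; peptide=MACR
pos 12: UAG -> STOP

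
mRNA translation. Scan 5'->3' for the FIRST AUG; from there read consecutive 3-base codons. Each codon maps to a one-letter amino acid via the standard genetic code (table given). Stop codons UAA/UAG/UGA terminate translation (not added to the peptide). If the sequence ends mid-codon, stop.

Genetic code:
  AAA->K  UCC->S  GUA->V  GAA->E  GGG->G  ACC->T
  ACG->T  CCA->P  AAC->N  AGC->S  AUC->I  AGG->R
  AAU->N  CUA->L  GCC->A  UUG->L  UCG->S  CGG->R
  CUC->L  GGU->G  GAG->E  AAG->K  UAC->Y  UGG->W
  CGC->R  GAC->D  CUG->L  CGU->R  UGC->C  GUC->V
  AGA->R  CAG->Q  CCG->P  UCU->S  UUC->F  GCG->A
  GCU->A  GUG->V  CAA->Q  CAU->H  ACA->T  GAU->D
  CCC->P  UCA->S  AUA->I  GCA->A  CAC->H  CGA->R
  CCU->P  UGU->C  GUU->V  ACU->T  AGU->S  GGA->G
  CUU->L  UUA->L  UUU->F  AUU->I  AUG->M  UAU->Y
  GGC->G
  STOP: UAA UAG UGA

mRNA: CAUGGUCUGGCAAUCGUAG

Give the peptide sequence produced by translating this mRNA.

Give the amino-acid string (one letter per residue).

start AUG at pos 1
pos 1: AUG -> M; peptide=M
pos 4: GUC -> V; peptide=MV
pos 7: UGG -> W; peptide=MVW
pos 10: CAA -> Q; peptide=MVWQ
pos 13: UCG -> S; peptide=MVWQS
pos 16: UAG -> STOP

Answer: MVWQS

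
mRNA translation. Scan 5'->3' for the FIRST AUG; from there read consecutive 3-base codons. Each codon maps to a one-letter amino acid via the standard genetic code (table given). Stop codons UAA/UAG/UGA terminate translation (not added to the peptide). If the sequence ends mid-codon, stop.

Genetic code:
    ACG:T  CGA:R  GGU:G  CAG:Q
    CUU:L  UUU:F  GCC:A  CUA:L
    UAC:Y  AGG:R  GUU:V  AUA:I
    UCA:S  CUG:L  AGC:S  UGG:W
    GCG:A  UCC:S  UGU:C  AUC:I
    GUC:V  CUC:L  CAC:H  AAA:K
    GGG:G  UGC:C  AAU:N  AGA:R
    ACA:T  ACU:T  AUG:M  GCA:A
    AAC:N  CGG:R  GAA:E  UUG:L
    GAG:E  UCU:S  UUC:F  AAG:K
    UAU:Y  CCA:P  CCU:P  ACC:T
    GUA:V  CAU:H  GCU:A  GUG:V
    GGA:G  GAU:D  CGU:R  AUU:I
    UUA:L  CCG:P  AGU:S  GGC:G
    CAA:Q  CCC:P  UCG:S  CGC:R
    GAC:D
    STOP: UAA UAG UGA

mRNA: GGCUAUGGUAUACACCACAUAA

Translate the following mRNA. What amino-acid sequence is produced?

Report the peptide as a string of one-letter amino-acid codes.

Answer: MVYTT

Derivation:
start AUG at pos 4
pos 4: AUG -> M; peptide=M
pos 7: GUA -> V; peptide=MV
pos 10: UAC -> Y; peptide=MVY
pos 13: ACC -> T; peptide=MVYT
pos 16: ACA -> T; peptide=MVYTT
pos 19: UAA -> STOP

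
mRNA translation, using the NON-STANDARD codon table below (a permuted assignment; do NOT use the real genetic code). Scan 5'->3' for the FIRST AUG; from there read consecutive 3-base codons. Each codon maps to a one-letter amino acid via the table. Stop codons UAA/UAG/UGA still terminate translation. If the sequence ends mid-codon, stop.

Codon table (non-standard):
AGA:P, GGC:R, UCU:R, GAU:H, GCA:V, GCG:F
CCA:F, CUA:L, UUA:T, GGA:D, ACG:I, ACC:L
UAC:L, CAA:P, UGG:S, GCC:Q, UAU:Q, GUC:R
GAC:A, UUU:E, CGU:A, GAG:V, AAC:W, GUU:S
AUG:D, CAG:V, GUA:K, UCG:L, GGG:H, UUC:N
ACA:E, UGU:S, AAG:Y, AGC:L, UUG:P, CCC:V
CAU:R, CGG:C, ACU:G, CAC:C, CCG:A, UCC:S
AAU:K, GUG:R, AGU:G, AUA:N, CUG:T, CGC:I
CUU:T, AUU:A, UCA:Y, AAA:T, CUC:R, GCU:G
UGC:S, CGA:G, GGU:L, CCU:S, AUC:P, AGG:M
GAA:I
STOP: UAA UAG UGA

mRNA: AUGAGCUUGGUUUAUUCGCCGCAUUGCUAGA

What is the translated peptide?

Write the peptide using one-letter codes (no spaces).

Answer: DLPSQLARS

Derivation:
start AUG at pos 0
pos 0: AUG -> D; peptide=D
pos 3: AGC -> L; peptide=DL
pos 6: UUG -> P; peptide=DLP
pos 9: GUU -> S; peptide=DLPS
pos 12: UAU -> Q; peptide=DLPSQ
pos 15: UCG -> L; peptide=DLPSQL
pos 18: CCG -> A; peptide=DLPSQLA
pos 21: CAU -> R; peptide=DLPSQLAR
pos 24: UGC -> S; peptide=DLPSQLARS
pos 27: UAG -> STOP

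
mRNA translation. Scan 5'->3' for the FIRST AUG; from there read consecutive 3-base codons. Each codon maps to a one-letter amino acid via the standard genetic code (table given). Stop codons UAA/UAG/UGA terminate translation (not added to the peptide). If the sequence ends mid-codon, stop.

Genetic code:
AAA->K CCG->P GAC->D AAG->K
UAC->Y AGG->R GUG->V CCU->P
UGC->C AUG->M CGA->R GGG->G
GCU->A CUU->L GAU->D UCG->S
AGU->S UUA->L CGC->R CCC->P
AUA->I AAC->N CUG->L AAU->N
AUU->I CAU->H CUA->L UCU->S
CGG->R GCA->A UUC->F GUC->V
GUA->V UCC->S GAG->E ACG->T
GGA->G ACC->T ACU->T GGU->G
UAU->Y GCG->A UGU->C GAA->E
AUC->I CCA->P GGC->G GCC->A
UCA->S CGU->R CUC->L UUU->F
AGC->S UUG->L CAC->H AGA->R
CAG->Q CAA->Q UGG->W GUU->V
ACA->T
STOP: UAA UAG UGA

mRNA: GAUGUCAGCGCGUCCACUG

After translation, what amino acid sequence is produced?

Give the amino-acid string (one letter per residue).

Answer: MSARPL

Derivation:
start AUG at pos 1
pos 1: AUG -> M; peptide=M
pos 4: UCA -> S; peptide=MS
pos 7: GCG -> A; peptide=MSA
pos 10: CGU -> R; peptide=MSAR
pos 13: CCA -> P; peptide=MSARP
pos 16: CUG -> L; peptide=MSARPL
pos 19: only 0 nt remain (<3), stop (end of mRNA)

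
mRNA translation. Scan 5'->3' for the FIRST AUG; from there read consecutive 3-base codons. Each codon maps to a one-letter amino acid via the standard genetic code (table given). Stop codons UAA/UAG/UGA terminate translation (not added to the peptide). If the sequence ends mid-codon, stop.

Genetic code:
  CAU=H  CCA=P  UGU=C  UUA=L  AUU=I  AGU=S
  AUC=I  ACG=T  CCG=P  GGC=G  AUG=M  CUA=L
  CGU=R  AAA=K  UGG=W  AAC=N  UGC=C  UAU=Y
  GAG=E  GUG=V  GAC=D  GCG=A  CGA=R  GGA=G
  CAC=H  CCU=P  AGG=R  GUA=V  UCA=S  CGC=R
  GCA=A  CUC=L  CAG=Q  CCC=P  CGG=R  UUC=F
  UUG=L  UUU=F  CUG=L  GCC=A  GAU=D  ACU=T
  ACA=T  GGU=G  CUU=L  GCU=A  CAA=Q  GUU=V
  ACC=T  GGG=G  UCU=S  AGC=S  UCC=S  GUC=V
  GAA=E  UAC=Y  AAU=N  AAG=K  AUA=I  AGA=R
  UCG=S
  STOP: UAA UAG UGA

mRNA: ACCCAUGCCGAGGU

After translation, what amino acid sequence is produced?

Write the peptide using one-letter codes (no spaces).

start AUG at pos 4
pos 4: AUG -> M; peptide=M
pos 7: CCG -> P; peptide=MP
pos 10: AGG -> R; peptide=MPR
pos 13: only 1 nt remain (<3), stop (end of mRNA)

Answer: MPR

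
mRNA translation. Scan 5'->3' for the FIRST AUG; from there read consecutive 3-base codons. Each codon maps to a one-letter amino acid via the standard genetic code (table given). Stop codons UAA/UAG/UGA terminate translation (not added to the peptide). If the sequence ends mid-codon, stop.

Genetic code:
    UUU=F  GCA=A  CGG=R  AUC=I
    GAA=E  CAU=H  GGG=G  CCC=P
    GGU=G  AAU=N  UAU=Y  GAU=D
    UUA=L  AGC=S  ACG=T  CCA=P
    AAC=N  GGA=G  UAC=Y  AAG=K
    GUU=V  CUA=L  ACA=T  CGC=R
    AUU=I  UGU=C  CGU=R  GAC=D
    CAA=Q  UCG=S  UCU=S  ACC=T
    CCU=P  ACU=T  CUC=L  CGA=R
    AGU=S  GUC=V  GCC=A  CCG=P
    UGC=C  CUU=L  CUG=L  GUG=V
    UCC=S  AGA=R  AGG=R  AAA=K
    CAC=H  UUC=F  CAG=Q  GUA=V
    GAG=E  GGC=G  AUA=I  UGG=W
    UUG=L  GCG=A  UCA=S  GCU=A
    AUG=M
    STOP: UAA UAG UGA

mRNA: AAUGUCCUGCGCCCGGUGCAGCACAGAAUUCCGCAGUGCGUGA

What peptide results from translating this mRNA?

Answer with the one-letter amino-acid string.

Answer: MSCARCSTEFRSA

Derivation:
start AUG at pos 1
pos 1: AUG -> M; peptide=M
pos 4: UCC -> S; peptide=MS
pos 7: UGC -> C; peptide=MSC
pos 10: GCC -> A; peptide=MSCA
pos 13: CGG -> R; peptide=MSCAR
pos 16: UGC -> C; peptide=MSCARC
pos 19: AGC -> S; peptide=MSCARCS
pos 22: ACA -> T; peptide=MSCARCST
pos 25: GAA -> E; peptide=MSCARCSTE
pos 28: UUC -> F; peptide=MSCARCSTEF
pos 31: CGC -> R; peptide=MSCARCSTEFR
pos 34: AGU -> S; peptide=MSCARCSTEFRS
pos 37: GCG -> A; peptide=MSCARCSTEFRSA
pos 40: UGA -> STOP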